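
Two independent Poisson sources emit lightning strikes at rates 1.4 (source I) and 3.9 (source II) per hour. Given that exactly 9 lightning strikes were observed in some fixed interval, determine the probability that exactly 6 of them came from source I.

0.0114

Given the total, each event is independently from source I with probability p = λ_I/(λ_I+λ_II) = 1.4/5.3 ≈ 0.2642.
So K ~ Binomial(9, 1.4/5.3): P(K = 6) = C(9,6) · (1.4/5.3)^6 · (3.9/5.3)^3 ≈ 0.0114.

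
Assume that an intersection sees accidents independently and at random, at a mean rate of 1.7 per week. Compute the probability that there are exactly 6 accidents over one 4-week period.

0.1529

Over the interval, μ = 1.7 × 4 = 6.8 (a 4-week period = 4 weeks).
P(N = 6) = e^(−μ) μ^6/6! = e^(−6.8) · 6.8^6/720 ≈ 0.1529.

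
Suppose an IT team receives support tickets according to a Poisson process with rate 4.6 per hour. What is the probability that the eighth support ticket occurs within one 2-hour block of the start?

0.6990

Over the interval, μ = 4.6 × 2 = 9.2 (a 2-hour block = 2 hours).
The eighth arrival falls in the interval iff at least 8 events occur there: P(S_8 ≤ t) = P(N ≥ 8) = 1 − P(N ≤ 7) ≈ 0.6990.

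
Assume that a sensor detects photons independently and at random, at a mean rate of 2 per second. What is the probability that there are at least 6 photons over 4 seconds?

Over the interval, μ = 2 × 4 = 8 (4 seconds).
P(N ≥ 6) = 1 − P(N ≤ 5) = 1 − Σ_{j=0}^{5} e^(−μ) μ^j/j! ≈ 0.8088.

0.8088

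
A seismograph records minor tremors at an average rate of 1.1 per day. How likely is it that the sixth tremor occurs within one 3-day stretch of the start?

Over the interval, μ = 1.1 × 3 = 3.3 (a 3-day stretch = 3 days).
The sixth arrival falls in the interval iff at least 6 events occur there: P(S_6 ≤ t) = P(N ≥ 6) = 1 − P(N ≤ 5) ≈ 0.1171.

0.1171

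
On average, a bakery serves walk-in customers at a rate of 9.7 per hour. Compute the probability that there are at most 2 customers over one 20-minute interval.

Over the interval, μ = 9.7 × 1/3 ≈ 3.23333 (a 20-minute interval = 1/3 hours).
P(N ≤ 2) = Σ_{j=0}^{2} e^(−μ) μ^j/j! ≈ 0.3730.

0.3730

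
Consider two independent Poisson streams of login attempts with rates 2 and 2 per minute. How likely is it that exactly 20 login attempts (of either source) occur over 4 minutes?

Independent Poisson processes superpose: combined rate λ = 2 + 2 = 4 per minute.
Over the interval, μ = 4 × 4 = 16 (4 minutes).
P(N = 20) = e^(−16) · 16^20/20! ≈ 0.0559.

0.0559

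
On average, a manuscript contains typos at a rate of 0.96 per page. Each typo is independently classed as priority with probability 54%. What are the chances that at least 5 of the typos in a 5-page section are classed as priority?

0.1214

Thinning: the typos that are classed as priority themselves form a Poisson process with rate 0.54 × 0.96 = 0.5184 per page.
Over the interval, μ = 0.5184 × 5 = 2.592 (a 5-page section = 5 pages).
P(N ≥ 5) = 1 − P(N ≤ 4) ≈ 0.1214.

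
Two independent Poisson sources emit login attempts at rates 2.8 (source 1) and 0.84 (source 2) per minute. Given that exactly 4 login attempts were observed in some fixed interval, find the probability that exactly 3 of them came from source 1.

Given the total, each event is independently from source 1 with probability p = λ_1/(λ_1+λ_2) = 2.8/3.64 ≈ 0.7692.
So K ~ Binomial(4, 2.8/3.64): P(K = 3) = C(4,3) · (2.8/3.64)^3 · (0.84/3.64)^1 ≈ 0.4202.

0.4202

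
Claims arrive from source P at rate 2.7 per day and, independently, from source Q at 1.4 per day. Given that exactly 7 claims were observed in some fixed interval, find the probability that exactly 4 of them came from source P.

Given the total, each event is independently from source P with probability p = λ_P/(λ_P+λ_Q) = 2.7/4.1 ≈ 0.6585.
So K ~ Binomial(7, 2.7/4.1): P(K = 4) = C(7,4) · (2.7/4.1)^4 · (1.4/4.1)^3 ≈ 0.2621.

0.2621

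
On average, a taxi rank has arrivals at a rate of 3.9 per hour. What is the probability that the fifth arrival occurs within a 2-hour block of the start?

Over the interval, μ = 3.9 × 2 = 7.8 (a 2-hour block = 2 hours).
The fifth arrival falls in the interval iff at least 5 events occur there: P(S_5 ≤ t) = P(N ≥ 5) = 1 − P(N ≤ 4) ≈ 0.8883.

0.8883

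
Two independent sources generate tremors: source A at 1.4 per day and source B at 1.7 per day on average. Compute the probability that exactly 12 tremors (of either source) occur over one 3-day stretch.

Independent Poisson processes superpose: combined rate λ = 1.4 + 1.7 = 3.1 per day.
Over the interval, μ = 3.1 × 3 = 9.3 (a 3-day stretch = 3 days).
P(N = 12) = e^(−9.3) · 9.3^12/12! ≈ 0.0799.

0.0799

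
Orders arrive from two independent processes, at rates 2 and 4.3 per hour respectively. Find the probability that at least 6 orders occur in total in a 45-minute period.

0.3359

Independent Poisson processes superpose: combined rate λ = 2 + 4.3 = 6.3 per hour.
Over the interval, μ = 6.3 × 0.75 = 4.725 (a 45-minute period = 0.75 hours).
P(N ≥ 6) = 1 − P(N ≤ 5) ≈ 0.3359.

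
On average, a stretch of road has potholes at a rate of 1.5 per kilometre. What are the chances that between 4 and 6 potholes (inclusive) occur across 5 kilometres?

Over the interval, μ = 1.5 × 5 = 7.5 (5 kilometres).
P(4 ≤ N ≤ 6) = Σ_{j=4}^{6} e^(−7.5) · 7.5^j/j! ≈ 0.3190.

0.3190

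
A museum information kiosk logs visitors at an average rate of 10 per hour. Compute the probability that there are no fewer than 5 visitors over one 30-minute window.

0.5595

Over the interval, μ = 10 × 0.5 = 5 (a 30-minute window = 0.5 hours).
P(N ≥ 5) = 1 − P(N ≤ 4) = 1 − Σ_{j=0}^{4} e^(−μ) μ^j/j! ≈ 0.5595.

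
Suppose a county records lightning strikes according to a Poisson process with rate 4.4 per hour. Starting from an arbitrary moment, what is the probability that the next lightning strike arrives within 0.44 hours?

0.8557

Inter-arrival times are exponential with rate λ = 4.4 per hour.
P(T ≤ 0.44) = 1 − e^(−λt) = 1 − e^(−4.4 × 0.44) = 1 − e^(−1.936) ≈ 0.8557.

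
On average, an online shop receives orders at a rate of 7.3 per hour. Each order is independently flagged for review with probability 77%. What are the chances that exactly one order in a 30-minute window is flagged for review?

Thinning: the orders that are flagged for review themselves form a Poisson process with rate 0.77 × 7.3 = 5.621 per hour.
Over the interval, μ = 5.621 × 0.5 = 2.8105 (a 30-minute window = 0.5 hours).
P(N = 1) = e^(−2.8105) · 2.8105^1/1! ≈ 0.1691.

0.1691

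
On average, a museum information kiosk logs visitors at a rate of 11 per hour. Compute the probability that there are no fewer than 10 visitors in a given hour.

0.6595

With mean μ = 11 per hour,
P(N ≥ 10) = 1 − P(N ≤ 9) = 1 − Σ_{j=0}^{9} e^(−μ) μ^j/j! ≈ 0.6595.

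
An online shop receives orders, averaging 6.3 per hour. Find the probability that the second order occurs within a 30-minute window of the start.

Over the interval, μ = 6.3 × 0.5 = 3.15 (a 30-minute window = 0.5 hours).
The second arrival falls in the interval iff at least 2 events occur there: P(S_2 ≤ t) = P(N ≥ 2) = 1 − P(N ≤ 1) ≈ 0.8222.

0.8222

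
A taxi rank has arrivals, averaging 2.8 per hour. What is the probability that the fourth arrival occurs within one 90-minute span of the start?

0.6046

Over the interval, μ = 2.8 × 1.5 = 4.2 (a 90-minute span = 1.5 hours).
The fourth arrival falls in the interval iff at least 4 events occur there: P(S_4 ≤ t) = P(N ≥ 4) = 1 − P(N ≤ 3) ≈ 0.6046.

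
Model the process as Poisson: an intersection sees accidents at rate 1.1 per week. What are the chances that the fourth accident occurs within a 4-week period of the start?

Over the interval, μ = 1.1 × 4 = 4.4 (a 4-week period = 4 weeks).
The fourth arrival falls in the interval iff at least 4 events occur there: P(S_4 ≤ t) = P(N ≥ 4) = 1 − P(N ≤ 3) ≈ 0.6406.

0.6406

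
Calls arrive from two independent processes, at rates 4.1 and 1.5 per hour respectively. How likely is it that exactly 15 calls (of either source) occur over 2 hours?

0.0572

Independent Poisson processes superpose: combined rate λ = 4.1 + 1.5 = 5.6 per hour.
Over the interval, μ = 5.6 × 2 = 11.2 (2 hours).
P(N = 15) = e^(−11.2) · 11.2^15/15! ≈ 0.0572.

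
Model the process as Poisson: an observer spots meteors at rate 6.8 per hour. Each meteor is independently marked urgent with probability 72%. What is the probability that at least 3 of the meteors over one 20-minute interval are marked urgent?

Thinning: the meteors that are marked urgent themselves form a Poisson process with rate 0.72 × 6.8 = 4.896 per hour.
Over the interval, μ = 4.896 × 1/3 = 1.632 (a 20-minute interval = 1/3 hours).
P(N ≥ 3) = 1 − P(N ≤ 2) ≈ 0.2249.

0.2249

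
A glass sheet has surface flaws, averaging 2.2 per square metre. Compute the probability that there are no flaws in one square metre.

0.1108

With mean μ = 2.2 per square metre,
P(N = 0) = e^(−μ) μ^0/0! = e^(−2.2) · 2.2^0/1 ≈ 0.1108.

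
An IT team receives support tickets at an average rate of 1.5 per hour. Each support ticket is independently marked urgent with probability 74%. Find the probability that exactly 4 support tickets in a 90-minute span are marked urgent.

0.0606

Thinning: the support tickets that are marked urgent themselves form a Poisson process with rate 0.74 × 1.5 = 1.11 per hour.
Over the interval, μ = 1.11 × 1.5 = 1.665 (a 90-minute span = 1.5 hours).
P(N = 4) = e^(−1.665) · 1.665^4/4! ≈ 0.0606.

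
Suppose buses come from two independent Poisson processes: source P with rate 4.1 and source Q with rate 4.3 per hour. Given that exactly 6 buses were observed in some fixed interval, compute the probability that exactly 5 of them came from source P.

0.0851

Given the total, each event is independently from source P with probability p = λ_P/(λ_P+λ_Q) = 4.1/8.4 ≈ 0.4881.
So K ~ Binomial(6, 4.1/8.4): P(K = 5) = C(6,5) · (4.1/8.4)^5 · (4.3/8.4)^1 ≈ 0.0851.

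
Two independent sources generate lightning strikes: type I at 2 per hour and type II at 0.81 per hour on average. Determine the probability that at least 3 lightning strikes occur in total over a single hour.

Independent Poisson processes superpose: combined rate λ = 2 + 0.81 = 2.81 per hour.
So μ = 2.81.
P(N ≥ 3) = 1 − P(N ≤ 2) ≈ 0.5329.

0.5329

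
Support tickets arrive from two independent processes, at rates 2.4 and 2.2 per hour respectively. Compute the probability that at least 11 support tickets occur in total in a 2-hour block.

0.3180

Independent Poisson processes superpose: combined rate λ = 2.4 + 2.2 = 4.6 per hour.
Over the interval, μ = 4.6 × 2 = 9.2 (a 2-hour block = 2 hours).
P(N ≥ 11) = 1 − P(N ≤ 10) ≈ 0.3180.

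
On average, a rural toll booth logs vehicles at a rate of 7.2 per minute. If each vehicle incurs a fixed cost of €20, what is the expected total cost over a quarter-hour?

€2160

E[N] = 7.2 × 15 = 108 (a quarter-hour = 15 minutes); E[cost] = 108 × €20 = €2160.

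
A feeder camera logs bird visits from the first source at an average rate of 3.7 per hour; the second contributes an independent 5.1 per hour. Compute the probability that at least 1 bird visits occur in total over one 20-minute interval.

0.9468

Independent Poisson processes superpose: combined rate λ = 3.7 + 5.1 = 8.8 per hour.
Over the interval, μ = 8.8 × 1/3 ≈ 2.93333 (a 20-minute interval = 1/3 hours).
P(N ≥ 1) = 1 − P(N ≤ 0) ≈ 0.9468.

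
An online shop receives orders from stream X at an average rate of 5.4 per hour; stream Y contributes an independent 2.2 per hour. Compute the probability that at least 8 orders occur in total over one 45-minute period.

0.2159

Independent Poisson processes superpose: combined rate λ = 5.4 + 2.2 = 7.6 per hour.
Over the interval, μ = 7.6 × 0.75 = 5.7 (a 45-minute period = 0.75 hours).
P(N ≥ 8) = 1 − P(N ≤ 7) ≈ 0.2159.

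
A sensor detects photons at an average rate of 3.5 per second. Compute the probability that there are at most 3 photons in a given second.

0.5366

With mean μ = 3.5 per second,
P(N ≤ 3) = Σ_{j=0}^{3} e^(−μ) μ^j/j! ≈ 0.5366.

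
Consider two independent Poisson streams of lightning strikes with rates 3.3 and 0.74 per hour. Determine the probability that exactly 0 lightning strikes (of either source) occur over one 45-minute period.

0.0483

Independent Poisson processes superpose: combined rate λ = 3.3 + 0.74 = 4.04 per hour.
Over the interval, μ = 4.04 × 0.75 = 3.03 (a 45-minute period = 0.75 hours).
P(N = 0) = e^(−3.03) · 3.03^0/0! ≈ 0.0483.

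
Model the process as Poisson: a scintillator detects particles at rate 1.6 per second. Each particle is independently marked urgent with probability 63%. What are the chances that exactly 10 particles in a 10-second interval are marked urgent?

Thinning: the particles that are marked urgent themselves form a Poisson process with rate 0.63 × 1.6 = 1.008 per second.
Over the interval, μ = 1.008 × 10 = 10.08 (a 10-second interval = 10 seconds).
P(N = 10) = e^(−10.08) · 10.08^10/10! ≈ 0.1251.

0.1251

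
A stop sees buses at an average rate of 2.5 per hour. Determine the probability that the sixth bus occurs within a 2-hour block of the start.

0.3840

Over the interval, μ = 2.5 × 2 = 5 (a 2-hour block = 2 hours).
The sixth arrival falls in the interval iff at least 6 events occur there: P(S_6 ≤ t) = P(N ≥ 6) = 1 − P(N ≤ 5) ≈ 0.3840.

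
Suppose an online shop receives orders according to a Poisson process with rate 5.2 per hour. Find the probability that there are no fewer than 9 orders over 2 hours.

Over the interval, μ = 5.2 × 2 = 10.4 (2 hours).
P(N ≥ 9) = 1 − P(N ≤ 8) = 1 − Σ_{j=0}^{8} e^(−μ) μ^j/j! ≈ 0.7104.

0.7104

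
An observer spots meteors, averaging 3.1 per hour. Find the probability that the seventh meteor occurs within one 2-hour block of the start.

0.4258

Over the interval, μ = 3.1 × 2 = 6.2 (a 2-hour block = 2 hours).
The seventh arrival falls in the interval iff at least 7 events occur there: P(S_7 ≤ t) = P(N ≥ 7) = 1 − P(N ≤ 6) ≈ 0.4258.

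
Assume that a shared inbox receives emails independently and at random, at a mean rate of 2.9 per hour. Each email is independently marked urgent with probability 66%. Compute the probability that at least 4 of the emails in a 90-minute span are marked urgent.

Thinning: the emails that are marked urgent themselves form a Poisson process with rate 0.66 × 2.9 = 1.914 per hour.
Over the interval, μ = 1.914 × 1.5 = 2.871 (a 90-minute span = 1.5 hours).
P(N ≥ 4) = 1 − P(N ≤ 3) ≈ 0.3239.

0.3239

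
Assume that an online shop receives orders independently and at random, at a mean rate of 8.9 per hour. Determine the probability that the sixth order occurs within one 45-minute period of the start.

Over the interval, μ = 8.9 × 0.75 = 6.675 (a 45-minute period = 0.75 hours).
The sixth arrival falls in the interval iff at least 6 events occur there: P(S_6 ≤ t) = P(N ≥ 6) = 1 − P(N ≤ 5) ≈ 0.6559.

0.6559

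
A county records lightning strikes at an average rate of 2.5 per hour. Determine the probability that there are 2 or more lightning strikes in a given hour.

0.7127

With mean μ = 2.5 per hour,
P(N ≥ 2) = 1 − P(N ≤ 1) = 1 − Σ_{j=0}^{1} e^(−μ) μ^j/j! ≈ 0.7127.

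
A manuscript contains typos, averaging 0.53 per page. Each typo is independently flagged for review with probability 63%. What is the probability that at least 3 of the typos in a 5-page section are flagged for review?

0.2347

Thinning: the typos that are flagged for review themselves form a Poisson process with rate 0.63 × 0.53 = 0.3339 per page.
Over the interval, μ = 0.3339 × 5 = 1.6695 (a 5-page section = 5 pages).
P(N ≥ 3) = 1 − P(N ≤ 2) ≈ 0.2347.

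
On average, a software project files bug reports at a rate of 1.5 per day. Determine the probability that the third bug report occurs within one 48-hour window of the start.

0.5768

Over the interval, μ = 1.5 × 2 = 3 (a 48-hour window = 2 days).
The third arrival falls in the interval iff at least 3 events occur there: P(S_3 ≤ t) = P(N ≥ 3) = 1 − P(N ≤ 2) ≈ 0.5768.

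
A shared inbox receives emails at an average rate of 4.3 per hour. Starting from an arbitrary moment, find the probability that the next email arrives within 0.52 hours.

Inter-arrival times are exponential with rate λ = 4.3 per hour.
P(T ≤ 0.52) = 1 − e^(−λt) = 1 − e^(−4.3 × 0.52) = 1 − e^(−2.236) ≈ 0.8931.

0.8931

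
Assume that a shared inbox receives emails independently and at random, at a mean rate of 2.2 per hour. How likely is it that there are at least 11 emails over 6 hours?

Over the interval, μ = 2.2 × 6 = 13.2 (6 hours).
P(N ≥ 11) = 1 − P(N ≤ 10) = 1 − Σ_{j=0}^{10} e^(−μ) μ^j/j! ≈ 0.7651.

0.7651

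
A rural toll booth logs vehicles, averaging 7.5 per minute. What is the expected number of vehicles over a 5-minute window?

E[N] = λt = 7.5 × 5 = 37.5 (a 5-minute window = 5 minutes).

37.5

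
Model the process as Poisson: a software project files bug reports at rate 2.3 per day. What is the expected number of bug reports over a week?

16.1

E[N] = λt = 2.3 × 7 = 16.1 (a week = 7 days).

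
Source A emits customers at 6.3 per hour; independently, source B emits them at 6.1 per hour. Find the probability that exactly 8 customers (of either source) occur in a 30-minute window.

0.1099

Independent Poisson processes superpose: combined rate λ = 6.3 + 6.1 = 12.4 per hour.
Over the interval, μ = 12.4 × 0.5 = 6.2 (a 30-minute window = 0.5 hours).
P(N = 8) = e^(−6.2) · 6.2^8/8! ≈ 0.1099.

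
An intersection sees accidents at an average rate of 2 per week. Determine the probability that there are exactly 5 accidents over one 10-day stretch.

0.0911

Over the interval, μ = 2 × 10/7 ≈ 2.85714 (a 10-day stretch = 10/7 weeks).
P(N = 5) = e^(−μ) μ^5/5! = e^(−2.85714) · 2.85714^5/120 ≈ 0.0911.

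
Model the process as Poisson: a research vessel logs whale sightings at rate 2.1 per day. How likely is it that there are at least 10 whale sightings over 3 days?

Over the interval, μ = 2.1 × 3 = 6.3 (3 days).
P(N ≥ 10) = 1 − P(N ≤ 9) = 1 − Σ_{j=0}^{9} e^(−μ) μ^j/j! ≈ 0.1061.

0.1061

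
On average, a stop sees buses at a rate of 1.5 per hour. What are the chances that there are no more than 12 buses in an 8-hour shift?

0.5760

Over the interval, μ = 1.5 × 8 = 12 (an 8-hour shift = 8 hours).
P(N ≤ 12) = Σ_{j=0}^{12} e^(−μ) μ^j/j! ≈ 0.5760.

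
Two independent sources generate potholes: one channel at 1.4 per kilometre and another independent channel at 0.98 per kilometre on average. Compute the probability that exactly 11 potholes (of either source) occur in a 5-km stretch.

Independent Poisson processes superpose: combined rate λ = 1.4 + 0.98 = 2.38 per kilometre.
Over the interval, μ = 2.38 × 5 = 11.9 (a 5-km stretch = 5 kilometres).
P(N = 11) = e^(−11.9) · 11.9^11/11! ≈ 0.1153.

0.1153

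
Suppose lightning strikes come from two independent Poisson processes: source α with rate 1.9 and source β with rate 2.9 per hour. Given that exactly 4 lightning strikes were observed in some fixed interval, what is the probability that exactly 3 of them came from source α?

Given the total, each event is independently from source α with probability p = λ_α/(λ_α+λ_β) = 1.9/4.8 ≈ 0.3958.
So K ~ Binomial(4, 1.9/4.8): P(K = 3) = C(4,3) · (1.9/4.8)^3 · (2.9/4.8)^1 ≈ 0.1499.

0.1499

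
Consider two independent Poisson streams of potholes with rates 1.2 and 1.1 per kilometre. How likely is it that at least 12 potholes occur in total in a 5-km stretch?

0.4802

Independent Poisson processes superpose: combined rate λ = 1.2 + 1.1 = 2.3 per kilometre.
Over the interval, μ = 2.3 × 5 = 11.5 (a 5-km stretch = 5 kilometres).
P(N ≥ 12) = 1 − P(N ≤ 11) ≈ 0.4802.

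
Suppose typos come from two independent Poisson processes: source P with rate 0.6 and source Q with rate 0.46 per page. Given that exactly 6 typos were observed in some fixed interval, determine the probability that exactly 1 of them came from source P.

Given the total, each event is independently from source P with probability p = λ_P/(λ_P+λ_Q) = 0.6/1.06 ≈ 0.5660.
So K ~ Binomial(6, 0.6/1.06): P(K = 1) = C(6,1) · (0.6/1.06)^1 · (0.46/1.06)^5 ≈ 0.0523.

0.0523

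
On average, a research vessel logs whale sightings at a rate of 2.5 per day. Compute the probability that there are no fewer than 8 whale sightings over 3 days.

Over the interval, μ = 2.5 × 3 = 7.5 (3 days).
P(N ≥ 8) = 1 − P(N ≤ 7) = 1 − Σ_{j=0}^{7} e^(−μ) μ^j/j! ≈ 0.4754.

0.4754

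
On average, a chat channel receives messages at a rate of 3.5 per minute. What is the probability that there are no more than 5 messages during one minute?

0.8576

With mean μ = 3.5 per minute,
P(N ≤ 5) = Σ_{j=0}^{5} e^(−μ) μ^j/j! ≈ 0.8576.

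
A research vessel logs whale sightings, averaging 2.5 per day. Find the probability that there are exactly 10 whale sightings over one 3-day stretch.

0.0858

Over the interval, μ = 2.5 × 3 = 7.5 (a 3-day stretch = 3 days).
P(N = 10) = e^(−μ) μ^10/10! = e^(−7.5) · 7.5^10/3628800 ≈ 0.0858.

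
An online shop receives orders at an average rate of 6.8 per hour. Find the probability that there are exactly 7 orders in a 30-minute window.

0.0348

Over the interval, μ = 6.8 × 0.5 = 3.4 (a 30-minute window = 0.5 hours).
P(N = 7) = e^(−μ) μ^7/7! = e^(−3.4) · 3.4^7/5040 ≈ 0.0348.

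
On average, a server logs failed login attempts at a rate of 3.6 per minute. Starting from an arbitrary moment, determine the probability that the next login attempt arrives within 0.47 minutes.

Inter-arrival times are exponential with rate λ = 3.6 per minute.
P(T ≤ 0.47) = 1 − e^(−λt) = 1 − e^(−3.6 × 0.47) = 1 − e^(−1.692) ≈ 0.8158.

0.8158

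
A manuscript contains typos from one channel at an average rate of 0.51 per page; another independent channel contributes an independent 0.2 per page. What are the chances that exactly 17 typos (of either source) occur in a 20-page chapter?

0.0743

Independent Poisson processes superpose: combined rate λ = 0.51 + 0.2 = 0.71 per page.
Over the interval, μ = 0.71 × 20 = 14.2 (a 20-page chapter = 20 pages).
P(N = 17) = e^(−14.2) · 14.2^17/17! ≈ 0.0743.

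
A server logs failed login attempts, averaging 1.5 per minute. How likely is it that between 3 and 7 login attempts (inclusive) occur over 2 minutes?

Over the interval, μ = 1.5 × 2 = 3 (2 minutes).
P(3 ≤ N ≤ 7) = Σ_{j=3}^{7} e^(−3) · 3^j/j! ≈ 0.5649.

0.5649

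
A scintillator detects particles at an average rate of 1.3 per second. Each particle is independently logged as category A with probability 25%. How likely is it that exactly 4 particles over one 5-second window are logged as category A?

0.0572

Thinning: the particles that are logged as category A themselves form a Poisson process with rate 0.25 × 1.3 = 0.325 per second.
Over the interval, μ = 0.325 × 5 = 1.625 (a 5-second window = 5 seconds).
P(N = 4) = e^(−1.625) · 1.625^4/4! ≈ 0.0572.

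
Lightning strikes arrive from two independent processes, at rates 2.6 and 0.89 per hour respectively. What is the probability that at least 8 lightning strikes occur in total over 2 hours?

Independent Poisson processes superpose: combined rate λ = 2.6 + 0.89 = 3.49 per hour.
Over the interval, μ = 3.49 × 2 = 6.98 (2 hours).
P(N ≥ 8) = 1 − P(N ≤ 7) ≈ 0.3983.

0.3983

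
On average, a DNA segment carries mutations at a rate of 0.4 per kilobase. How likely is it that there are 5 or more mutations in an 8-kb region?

Over the interval, μ = 0.4 × 8 = 3.2 (an 8-kb region = 8 kilobases).
P(N ≥ 5) = 1 − P(N ≤ 4) = 1 − Σ_{j=0}^{4} e^(−μ) μ^j/j! ≈ 0.2194.

0.2194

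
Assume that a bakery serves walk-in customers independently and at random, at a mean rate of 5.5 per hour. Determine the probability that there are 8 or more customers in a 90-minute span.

0.5814

Over the interval, μ = 5.5 × 1.5 = 8.25 (a 90-minute span = 1.5 hours).
P(N ≥ 8) = 1 − P(N ≤ 7) = 1 − Σ_{j=0}^{7} e^(−μ) μ^j/j! ≈ 0.5814.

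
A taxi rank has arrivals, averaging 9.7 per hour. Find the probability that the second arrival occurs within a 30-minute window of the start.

0.9542

Over the interval, μ = 9.7 × 0.5 = 4.85 (a 30-minute window = 0.5 hours).
The second arrival falls in the interval iff at least 2 events occur there: P(S_2 ≤ t) = P(N ≥ 2) = 1 − P(N ≤ 1) ≈ 0.9542.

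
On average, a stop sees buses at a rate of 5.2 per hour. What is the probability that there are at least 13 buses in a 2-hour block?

Over the interval, μ = 5.2 × 2 = 10.4 (a 2-hour block = 2 hours).
P(N ≥ 13) = 1 − P(N ≤ 12) = 1 − Σ_{j=0}^{12} e^(−μ) μ^j/j! ≈ 0.2478.

0.2478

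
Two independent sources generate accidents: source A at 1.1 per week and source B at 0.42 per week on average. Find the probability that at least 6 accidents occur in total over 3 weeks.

Independent Poisson processes superpose: combined rate λ = 1.1 + 0.42 = 1.52 per week.
Over the interval, μ = 1.52 × 3 = 4.56 (3 weeks).
P(N ≥ 6) = 1 − P(N ≤ 5) ≈ 0.3074.

0.3074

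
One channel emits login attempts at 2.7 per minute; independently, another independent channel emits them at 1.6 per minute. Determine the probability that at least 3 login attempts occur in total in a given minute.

0.8026

Independent Poisson processes superpose: combined rate λ = 2.7 + 1.6 = 4.3 per minute.
So μ = 4.3.
P(N ≥ 3) = 1 − P(N ≤ 2) ≈ 0.8026.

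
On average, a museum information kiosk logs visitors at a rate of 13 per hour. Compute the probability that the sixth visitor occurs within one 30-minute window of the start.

Over the interval, μ = 13 × 0.5 = 6.5 (a 30-minute window = 0.5 hours).
The sixth arrival falls in the interval iff at least 6 events occur there: P(S_6 ≤ t) = P(N ≥ 6) = 1 − P(N ≤ 5) ≈ 0.6310.

0.6310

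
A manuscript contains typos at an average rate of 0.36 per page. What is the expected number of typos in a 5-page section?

E[N] = λt = 0.36 × 5 = 1.8 (a 5-page section = 5 pages).

1.8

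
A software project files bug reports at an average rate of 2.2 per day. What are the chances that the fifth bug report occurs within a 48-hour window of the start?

Over the interval, μ = 2.2 × 2 = 4.4 (a 48-hour window = 2 days).
The fifth arrival falls in the interval iff at least 5 events occur there: P(S_5 ≤ t) = P(N ≥ 5) = 1 − P(N ≤ 4) ≈ 0.4488.

0.4488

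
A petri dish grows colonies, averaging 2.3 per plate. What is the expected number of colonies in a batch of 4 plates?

9.2

E[N] = λt = 2.3 × 4 = 9.2 (a batch of 4 plates = 4 plates).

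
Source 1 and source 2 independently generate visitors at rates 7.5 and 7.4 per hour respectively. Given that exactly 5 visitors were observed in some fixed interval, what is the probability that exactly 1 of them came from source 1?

Given the total, each event is independently from source 1 with probability p = λ_1/(λ_1+λ_2) = 7.5/14.9 ≈ 0.5034.
So K ~ Binomial(5, 7.5/14.9): P(K = 1) = C(5,1) · (7.5/14.9)^1 · (7.4/14.9)^4 ≈ 0.1531.

0.1531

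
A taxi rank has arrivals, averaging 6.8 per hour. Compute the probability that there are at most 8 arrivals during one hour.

With mean μ = 6.8 per hour,
P(N ≤ 8) = Σ_{j=0}^{8} e^(−μ) μ^j/j! ≈ 0.7548.

0.7548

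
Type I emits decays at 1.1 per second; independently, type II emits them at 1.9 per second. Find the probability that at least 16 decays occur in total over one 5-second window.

Independent Poisson processes superpose: combined rate λ = 1.1 + 1.9 = 3 per second.
Over the interval, μ = 3 × 5 = 15 (a 5-second window = 5 seconds).
P(N ≥ 16) = 1 − P(N ≤ 15) ≈ 0.4319.

0.4319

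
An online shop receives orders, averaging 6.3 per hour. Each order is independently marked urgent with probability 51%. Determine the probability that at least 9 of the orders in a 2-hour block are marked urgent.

Thinning: the orders that are marked urgent themselves form a Poisson process with rate 0.51 × 6.3 = 3.213 per hour.
Over the interval, μ = 3.213 × 2 = 6.426 (a 2-hour block = 2 hours).
P(N ≥ 9) = 1 − P(N ≤ 8) ≈ 0.1997.

0.1997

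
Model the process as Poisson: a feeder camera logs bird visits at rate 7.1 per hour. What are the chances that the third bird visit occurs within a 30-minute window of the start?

0.6883

Over the interval, μ = 7.1 × 0.5 = 3.55 (a 30-minute window = 0.5 hours).
The third arrival falls in the interval iff at least 3 events occur there: P(S_3 ≤ t) = P(N ≥ 3) = 1 − P(N ≤ 2) ≈ 0.6883.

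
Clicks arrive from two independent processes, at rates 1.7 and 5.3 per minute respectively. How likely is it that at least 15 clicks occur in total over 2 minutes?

0.4296

Independent Poisson processes superpose: combined rate λ = 1.7 + 5.3 = 7 per minute.
Over the interval, μ = 7 × 2 = 14 (2 minutes).
P(N ≥ 15) = 1 − P(N ≤ 14) ≈ 0.4296.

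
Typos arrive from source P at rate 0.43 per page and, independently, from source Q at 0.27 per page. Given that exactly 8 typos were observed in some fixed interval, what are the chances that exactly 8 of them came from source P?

0.0203

Given the total, each event is independently from source P with probability p = λ_P/(λ_P+λ_Q) = 0.43/0.7 ≈ 0.6143.
So K ~ Binomial(8, 0.43/0.7): P(K = 8) = C(8,8) · (0.43/0.7)^8 · (0.27/0.7)^0 ≈ 0.0203.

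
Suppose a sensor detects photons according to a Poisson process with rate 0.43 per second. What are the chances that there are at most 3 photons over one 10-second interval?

Over the interval, μ = 0.43 × 10 = 4.3 (a 10-second interval = 10 seconds).
P(N ≤ 3) = Σ_{j=0}^{3} e^(−μ) μ^j/j! ≈ 0.3772.

0.3772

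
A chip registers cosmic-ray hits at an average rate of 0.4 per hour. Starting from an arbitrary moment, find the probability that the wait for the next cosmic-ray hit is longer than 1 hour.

The wait for the next event is exponential with rate λ = 0.4 per hour.
P(T > 1) = e^(−λt) = e^(−0.4 × 1) = e^(−0.4) ≈ 0.6703.

0.6703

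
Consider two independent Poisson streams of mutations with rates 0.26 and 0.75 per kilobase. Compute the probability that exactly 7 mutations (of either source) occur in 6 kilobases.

Independent Poisson processes superpose: combined rate λ = 0.26 + 0.75 = 1.01 per kilobase.
Over the interval, μ = 1.01 × 6 = 6.06 (6 kilobases).
P(N = 7) = e^(−6.06) · 6.06^7/7! ≈ 0.1390.

0.1390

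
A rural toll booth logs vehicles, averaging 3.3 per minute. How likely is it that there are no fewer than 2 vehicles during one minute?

With mean μ = 3.3 per minute,
P(N ≥ 2) = 1 − P(N ≤ 1) = 1 − Σ_{j=0}^{1} e^(−μ) μ^j/j! ≈ 0.8414.

0.8414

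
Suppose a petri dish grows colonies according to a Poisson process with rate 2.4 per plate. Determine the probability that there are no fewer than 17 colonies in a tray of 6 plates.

0.2796

Over the interval, μ = 2.4 × 6 = 14.4 (a tray of 6 plates = 6 plates).
P(N ≥ 17) = 1 − P(N ≤ 16) = 1 − Σ_{j=0}^{16} e^(−μ) μ^j/j! ≈ 0.2796.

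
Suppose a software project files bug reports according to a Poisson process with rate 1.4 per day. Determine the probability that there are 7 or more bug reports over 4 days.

Over the interval, μ = 1.4 × 4 = 5.6 (4 days).
P(N ≥ 7) = 1 − P(N ≤ 6) = 1 − Σ_{j=0}^{6} e^(−μ) μ^j/j! ≈ 0.3297.

0.3297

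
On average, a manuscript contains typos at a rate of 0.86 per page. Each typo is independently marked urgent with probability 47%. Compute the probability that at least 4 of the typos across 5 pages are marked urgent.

0.1467

Thinning: the typos that are marked urgent themselves form a Poisson process with rate 0.47 × 0.86 = 0.4042 per page.
Over the interval, μ = 0.4042 × 5 = 2.021 (5 pages).
P(N ≥ 4) = 1 − P(N ≤ 3) ≈ 0.1467.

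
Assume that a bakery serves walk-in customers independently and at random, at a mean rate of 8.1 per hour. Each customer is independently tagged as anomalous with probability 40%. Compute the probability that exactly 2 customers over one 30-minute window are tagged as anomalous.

0.2597

Thinning: the customers that are tagged as anomalous themselves form a Poisson process with rate 0.4 × 8.1 = 3.24 per hour.
Over the interval, μ = 3.24 × 0.5 = 1.62 (a 30-minute window = 0.5 hours).
P(N = 2) = e^(−1.62) · 1.62^2/2! ≈ 0.2597.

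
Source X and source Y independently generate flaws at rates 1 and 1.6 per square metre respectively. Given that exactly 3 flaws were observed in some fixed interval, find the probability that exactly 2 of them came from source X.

Given the total, each event is independently from source X with probability p = λ_X/(λ_X+λ_Y) = 1/2.6 ≈ 0.3846.
So K ~ Binomial(3, 1/2.6): P(K = 2) = C(3,2) · (1/2.6)^2 · (1.6/2.6)^1 ≈ 0.2731.

0.2731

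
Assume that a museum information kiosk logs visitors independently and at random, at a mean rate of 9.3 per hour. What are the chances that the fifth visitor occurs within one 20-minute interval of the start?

0.2018

Over the interval, μ = 9.3 × 1/3 = 3.1 (a 20-minute interval = 1/3 hours).
The fifth arrival falls in the interval iff at least 5 events occur there: P(S_5 ≤ t) = P(N ≥ 5) = 1 − P(N ≤ 4) ≈ 0.2018.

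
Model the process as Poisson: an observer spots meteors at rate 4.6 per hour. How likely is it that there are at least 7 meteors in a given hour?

0.1820

With mean μ = 4.6 per hour,
P(N ≥ 7) = 1 − P(N ≤ 6) = 1 − Σ_{j=0}^{6} e^(−μ) μ^j/j! ≈ 0.1820.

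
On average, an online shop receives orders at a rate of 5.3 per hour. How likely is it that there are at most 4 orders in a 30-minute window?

Over the interval, μ = 5.3 × 0.5 = 2.65 (a 30-minute window = 0.5 hours).
P(N ≤ 4) = Σ_{j=0}^{4} e^(−μ) μ^j/j! ≈ 0.8703.

0.8703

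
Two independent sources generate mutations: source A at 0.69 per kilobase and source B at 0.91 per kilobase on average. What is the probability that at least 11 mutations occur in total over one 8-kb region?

0.7307

Independent Poisson processes superpose: combined rate λ = 0.69 + 0.91 = 1.6 per kilobase.
Over the interval, μ = 1.6 × 8 = 12.8 (an 8-kb region = 8 kilobases).
P(N ≥ 11) = 1 − P(N ≤ 10) ≈ 0.7307.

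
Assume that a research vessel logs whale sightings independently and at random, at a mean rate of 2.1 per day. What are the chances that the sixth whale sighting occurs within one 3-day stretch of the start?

0.6012

Over the interval, μ = 2.1 × 3 = 6.3 (a 3-day stretch = 3 days).
The sixth arrival falls in the interval iff at least 6 events occur there: P(S_6 ≤ t) = P(N ≥ 6) = 1 − P(N ≤ 5) ≈ 0.6012.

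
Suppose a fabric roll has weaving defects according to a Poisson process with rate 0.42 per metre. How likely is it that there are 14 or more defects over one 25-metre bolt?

0.1747

Over the interval, μ = 0.42 × 25 = 10.5 (a 25-metre bolt = 25 metres).
P(N ≥ 14) = 1 − P(N ≤ 13) = 1 − Σ_{j=0}^{13} e^(−μ) μ^j/j! ≈ 0.1747.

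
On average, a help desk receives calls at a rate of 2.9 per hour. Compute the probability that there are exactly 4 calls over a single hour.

0.1622

With mean μ = 2.9 per hour,
P(N = 4) = e^(−μ) μ^4/4! = e^(−2.9) · 2.9^4/24 ≈ 0.1622.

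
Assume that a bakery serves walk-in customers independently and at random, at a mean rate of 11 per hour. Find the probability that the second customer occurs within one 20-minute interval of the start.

Over the interval, μ = 11 × 1/3 ≈ 3.66667 (a 20-minute interval = 1/3 hours).
The second arrival falls in the interval iff at least 2 events occur there: P(S_2 ≤ t) = P(N ≥ 2) = 1 − P(N ≤ 1) ≈ 0.8807.

0.8807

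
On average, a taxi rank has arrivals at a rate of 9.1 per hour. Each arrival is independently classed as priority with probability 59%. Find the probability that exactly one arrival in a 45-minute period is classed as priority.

0.0718

Thinning: the arrivals that are classed as priority themselves form a Poisson process with rate 0.59 × 9.1 = 5.369 per hour.
Over the interval, μ = 5.369 × 0.75 = 4.02675 (a 45-minute period = 0.75 hours).
P(N = 1) = e^(−4.02675) · 4.02675^1/1! ≈ 0.0718.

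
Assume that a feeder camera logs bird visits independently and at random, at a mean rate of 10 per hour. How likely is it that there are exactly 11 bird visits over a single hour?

0.1137

With mean μ = 10 per hour,
P(N = 11) = e^(−μ) μ^11/11! = e^(−10) · 10^11/39916800 ≈ 0.1137.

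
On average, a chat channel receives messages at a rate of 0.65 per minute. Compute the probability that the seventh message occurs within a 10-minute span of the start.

0.4735

Over the interval, μ = 0.65 × 10 = 6.5 (a 10-minute span = 10 minutes).
The seventh arrival falls in the interval iff at least 7 events occur there: P(S_7 ≤ t) = P(N ≥ 7) = 1 − P(N ≤ 6) ≈ 0.4735.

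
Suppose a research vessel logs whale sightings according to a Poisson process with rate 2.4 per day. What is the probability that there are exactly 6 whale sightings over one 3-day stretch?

Over the interval, μ = 2.4 × 3 = 7.2 (a 3-day stretch = 3 days).
P(N = 6) = e^(−μ) μ^6/6! = e^(−7.2) · 7.2^6/720 ≈ 0.1445.

0.1445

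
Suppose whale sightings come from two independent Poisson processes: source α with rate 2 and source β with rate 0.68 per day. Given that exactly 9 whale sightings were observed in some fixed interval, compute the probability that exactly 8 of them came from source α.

Given the total, each event is independently from source α with probability p = λ_α/(λ_α+λ_β) = 2/2.68 ≈ 0.7463.
So K ~ Binomial(9, 2/2.68): P(K = 8) = C(9,8) · (2/2.68)^8 · (0.68/2.68)^1 ≈ 0.2197.

0.2197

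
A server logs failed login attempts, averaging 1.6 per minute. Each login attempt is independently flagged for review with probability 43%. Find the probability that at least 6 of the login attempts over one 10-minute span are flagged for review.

0.6837

Thinning: the login attempts that are flagged for review themselves form a Poisson process with rate 0.43 × 1.6 = 0.688 per minute.
Over the interval, μ = 0.688 × 10 = 6.88 (a 10-minute span = 10 minutes).
P(N ≥ 6) = 1 − P(N ≤ 5) ≈ 0.6837.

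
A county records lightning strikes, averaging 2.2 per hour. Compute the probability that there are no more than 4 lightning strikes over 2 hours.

0.5512

Over the interval, μ = 2.2 × 2 = 4.4 (2 hours).
P(N ≤ 4) = Σ_{j=0}^{4} e^(−μ) μ^j/j! ≈ 0.5512.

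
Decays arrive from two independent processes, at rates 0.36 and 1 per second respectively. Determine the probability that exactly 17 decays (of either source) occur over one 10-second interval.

Independent Poisson processes superpose: combined rate λ = 0.36 + 1 = 1.36 per second.
Over the interval, μ = 1.36 × 10 = 13.6 (a 10-second interval = 10 seconds).
P(N = 17) = e^(−13.6) · 13.6^17/17! ≈ 0.0650.

0.0650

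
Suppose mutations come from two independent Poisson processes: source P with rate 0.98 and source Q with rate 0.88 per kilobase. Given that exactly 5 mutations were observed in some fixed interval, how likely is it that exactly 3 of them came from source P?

Given the total, each event is independently from source P with probability p = λ_P/(λ_P+λ_Q) = 0.98/1.86 ≈ 0.5269.
So K ~ Binomial(5, 0.98/1.86): P(K = 3) = C(5,3) · (0.98/1.86)^3 · (0.88/1.86)^2 ≈ 0.3274.

0.3274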